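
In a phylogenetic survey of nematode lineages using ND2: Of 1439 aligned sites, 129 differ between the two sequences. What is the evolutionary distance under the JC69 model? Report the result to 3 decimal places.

0.095

p = 129/1439 ≈ 0.089646.
d = −(3/4) ln(1 − 4p/3) = −0.75 ln(1 − 0.119528) = −0.75 ln(0.880472)
  = −0.75 × (-0.127297) = 0.095473 substitutions/site.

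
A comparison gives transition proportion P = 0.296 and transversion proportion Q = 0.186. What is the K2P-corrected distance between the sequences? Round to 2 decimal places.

0.87

Under the Kimura two-parameter model, d = −½ ln(1 − 2P − Q) − ¼ ln(1 − 2Q).
1 − 2P − Q = 0.222, giving −½ ln(0.222) = 0.752539.
1 − 2Q = 0.628, giving −¼ ln(0.628) = 0.116304.
d = 0.752539 + 0.116304 = 0.868843.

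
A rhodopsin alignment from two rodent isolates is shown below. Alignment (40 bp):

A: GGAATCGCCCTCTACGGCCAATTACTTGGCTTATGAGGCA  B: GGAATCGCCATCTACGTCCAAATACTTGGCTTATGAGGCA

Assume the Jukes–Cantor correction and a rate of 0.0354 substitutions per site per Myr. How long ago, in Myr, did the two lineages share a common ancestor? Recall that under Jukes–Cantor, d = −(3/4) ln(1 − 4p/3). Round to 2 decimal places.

The sequences differ at 3 of 40 sites (10, 17, 22), so p = 3/40 = 0.075.
d = −(3/4) ln(1 − 4p/3) = −0.75 ln(1 − 0.1) = −0.75 ln(0.9)
  = −0.75 × (-0.105361) = 0.079021 substitutions/site.
Under a molecular clock d = 2μt, so t = d/(2μ) = 0.079021 / (2 × 0.0354) = 1.12 Myr.

1.12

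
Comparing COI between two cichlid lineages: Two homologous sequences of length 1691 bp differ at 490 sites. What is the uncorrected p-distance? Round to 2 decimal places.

p = 490/1691 = 0.289769… ≈ 0.29 (to 2 d.p.).

0.29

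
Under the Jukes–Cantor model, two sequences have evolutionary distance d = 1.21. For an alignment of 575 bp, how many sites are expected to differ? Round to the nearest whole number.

345

Invert JC69: p = (3/4)(1 − e^(−4d/3)) = 0.75 × (1 − e^(-1.613333)) = 0.75 × (1 − 0.199222) = 0.600584.
Expected differing sites = pL ≈ 0.600584 × 575 = 345.3358 ≈ 345.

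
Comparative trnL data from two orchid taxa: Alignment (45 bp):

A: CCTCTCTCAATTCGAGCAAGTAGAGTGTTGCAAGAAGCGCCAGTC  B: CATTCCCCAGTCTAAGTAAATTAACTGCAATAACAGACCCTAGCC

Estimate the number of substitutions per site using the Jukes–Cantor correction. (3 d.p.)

The sequences differ at 23 of 45 sites, so p = 23/45 ≈ 0.511111.
d = −(3/4) ln(1 − 4p/3) = −0.75 ln(1 − 0.681481) = −0.75 ln(0.318519)
  = −0.75 × (-1.144073) = 0.858055 substitutions/site.

0.858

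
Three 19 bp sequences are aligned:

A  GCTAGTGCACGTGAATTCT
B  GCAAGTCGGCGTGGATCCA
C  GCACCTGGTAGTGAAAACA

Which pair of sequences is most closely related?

A–B: 7/19 differ, p = 0.368, d = 0.507.
A–C: 9/19 differ, p = 0.474, d = 0.749.
B–C: 8/19 differ, p = 0.421, d = 0.618.
The smallest distance is between A and B.

A and B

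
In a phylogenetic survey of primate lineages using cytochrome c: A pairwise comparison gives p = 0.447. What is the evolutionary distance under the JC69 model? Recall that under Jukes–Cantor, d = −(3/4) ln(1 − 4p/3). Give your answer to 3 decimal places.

0.680

d = −(3/4) ln(1 − 4p/3) = −0.75 ln(1 − 0.596) = −0.75 ln(0.404)
  = −0.75 × (-0.906340) = 0.679755 substitutions/site.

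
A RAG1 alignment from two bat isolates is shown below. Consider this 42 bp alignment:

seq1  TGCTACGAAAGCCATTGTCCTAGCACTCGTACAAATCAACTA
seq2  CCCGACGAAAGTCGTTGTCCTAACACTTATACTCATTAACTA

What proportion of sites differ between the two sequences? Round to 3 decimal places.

The sequences differ at 11 of 42 positions.
p = 11/42 = 0.261904… ≈ 0.262 (to 3 d.p.).

0.262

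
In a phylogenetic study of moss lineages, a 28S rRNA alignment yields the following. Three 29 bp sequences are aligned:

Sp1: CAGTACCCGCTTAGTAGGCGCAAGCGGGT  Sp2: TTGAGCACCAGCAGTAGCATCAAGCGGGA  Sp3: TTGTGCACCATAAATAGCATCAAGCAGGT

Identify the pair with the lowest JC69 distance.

Sp2 and Sp3

Sp1–Sp2: 13/29 differ, p = 0.448, d = 0.683.
Sp1–Sp3: 12/29 differ, p = 0.414, d = 0.602.
Sp2–Sp3: 6/29 differ, p = 0.207, d = 0.242.
The smallest distance is between Sp2 and Sp3.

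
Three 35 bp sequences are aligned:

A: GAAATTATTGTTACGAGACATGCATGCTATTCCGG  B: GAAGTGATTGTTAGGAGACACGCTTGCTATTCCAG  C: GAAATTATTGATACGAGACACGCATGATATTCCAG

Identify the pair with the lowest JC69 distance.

A and C

A–B: 6/35 differ, p = 0.171, d = 0.195.
A–C: 4/35 differ, p = 0.114, d = 0.124.
B–C: 6/35 differ, p = 0.171, d = 0.195.
The smallest distance is between A and C.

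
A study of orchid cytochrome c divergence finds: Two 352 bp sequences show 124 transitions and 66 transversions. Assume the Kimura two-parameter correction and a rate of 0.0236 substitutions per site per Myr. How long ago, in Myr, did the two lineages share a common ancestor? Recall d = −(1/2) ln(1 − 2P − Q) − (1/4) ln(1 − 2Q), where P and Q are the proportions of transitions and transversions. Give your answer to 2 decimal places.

26.07

P = 124/352 ≈ 0.352273 and Q = 66/352 = 0.1875.
Under the Kimura two-parameter model, d = −½ ln(1 − 2P − Q) − ¼ ln(1 − 2Q).
1 − 2P − Q = 0.107954, giving −½ ln(0.107954) = 1.113025.
1 − 2Q = 0.625, giving −¼ ln(0.625) = 0.117501.
d = 1.113025 + 0.117501 = 1.230526.
Under a molecular clock d = 2μt, so t = d/(2μ) = 1.230526 / (2 × 0.0236) = 26.07 Myr.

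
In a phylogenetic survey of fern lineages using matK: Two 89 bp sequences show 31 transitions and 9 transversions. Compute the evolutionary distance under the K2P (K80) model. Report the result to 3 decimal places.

0.856

P = 31/89 ≈ 0.348315 and Q = 9/89 ≈ 0.101124.
Under the Kimura two-parameter model, d = −½ ln(1 − 2P − Q) − ¼ ln(1 − 2Q).
1 − 2P − Q = 0.202246, giving −½ ln(0.202246) = 0.799135.
1 − 2Q = 0.797752, giving −¼ ln(0.797752) = 0.056489.
d = 0.799135 + 0.056489 = 0.855624.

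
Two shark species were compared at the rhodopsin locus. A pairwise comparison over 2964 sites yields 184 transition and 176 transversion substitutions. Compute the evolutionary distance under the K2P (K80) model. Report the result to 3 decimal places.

0.133

P = 184/2964 ≈ 0.062078 and Q = 176/2964 ≈ 0.059379.
Under the Kimura two-parameter model, d = −½ ln(1 − 2P − Q) − ¼ ln(1 − 2Q).
1 − 2P − Q = 0.816465, giving −½ ln(0.816465) = 0.101386.
1 − 2Q = 0.881242, giving −¼ ln(0.881242) = 0.031606.
d = 0.101386 + 0.031606 = 0.132992.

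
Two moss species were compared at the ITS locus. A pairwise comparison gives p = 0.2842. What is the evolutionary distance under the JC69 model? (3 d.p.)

0.357

d = −(3/4) ln(1 − 4p/3) = −0.75 ln(1 − 0.378933) = −0.75 ln(0.621067)
  = −0.75 × (-0.476316) = 0.357237 substitutions/site.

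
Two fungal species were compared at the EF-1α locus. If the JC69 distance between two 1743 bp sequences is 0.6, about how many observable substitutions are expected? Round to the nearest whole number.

Invert JC69: p = (3/4)(1 − e^(−4d/3)) = 0.75 × (1 − e^(-0.8)) = 0.75 × (1 − 0.449329) = 0.413003.
Expected differing sites = pL ≈ 0.413003 × 1743 = 719.864229 ≈ 720.

720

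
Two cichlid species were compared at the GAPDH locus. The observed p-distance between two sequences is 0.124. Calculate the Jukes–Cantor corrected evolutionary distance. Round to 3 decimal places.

0.136

d = −(3/4) ln(1 − 4p/3) = −0.75 ln(1 − 0.165333) = −0.75 ln(0.834667)
  = −0.75 × (-0.180722) = 0.135542 substitutions/site.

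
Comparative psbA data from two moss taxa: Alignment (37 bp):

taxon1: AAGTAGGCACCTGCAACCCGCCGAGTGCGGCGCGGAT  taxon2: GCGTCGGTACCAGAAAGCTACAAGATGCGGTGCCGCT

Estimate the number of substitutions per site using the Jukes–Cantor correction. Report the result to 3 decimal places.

0.645

The sequences differ at 16 of 37 sites, so p = 16/37 ≈ 0.432432.
d = −(3/4) ln(1 − 4p/3) = −0.75 ln(1 − 0.576576) = −0.75 ln(0.423424)
  = −0.75 × (-0.859381) = 0.644536 substitutions/site.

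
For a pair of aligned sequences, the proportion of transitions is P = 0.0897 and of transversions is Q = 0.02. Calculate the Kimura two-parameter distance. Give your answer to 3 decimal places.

Under the Kimura two-parameter model, d = −½ ln(1 − 2P − Q) − ¼ ln(1 − 2Q).
1 − 2P − Q = 0.8006, giving −½ ln(0.8006) = 0.111197.
1 − 2Q = 0.96, giving −¼ ln(0.96) = 0.010205.
d = 0.111197 + 0.010205 = 0.121402.

0.121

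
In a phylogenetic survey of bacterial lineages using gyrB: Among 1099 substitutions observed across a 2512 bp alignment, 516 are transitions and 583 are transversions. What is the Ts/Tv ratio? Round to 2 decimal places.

R = 516/583 = 0.885077… ≈ 0.89 (to 2 d.p.).

0.89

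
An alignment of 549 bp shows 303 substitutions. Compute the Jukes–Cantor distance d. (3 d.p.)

p = 303/549 ≈ 0.551913.
d = −(3/4) ln(1 − 4p/3) = −0.75 ln(1 − 0.735884) = −0.75 ln(0.264116)
  = −0.75 × (-1.331367) = 0.998525 substitutions/site.

0.999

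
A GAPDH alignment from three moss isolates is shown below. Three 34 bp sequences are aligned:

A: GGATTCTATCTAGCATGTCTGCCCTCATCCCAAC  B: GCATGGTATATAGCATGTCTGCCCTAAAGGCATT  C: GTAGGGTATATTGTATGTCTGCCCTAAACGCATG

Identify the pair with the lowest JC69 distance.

A–B: 10/34 differ, p = 0.294, d = 0.373.
A–C: 12/34 differ, p = 0.353, d = 0.477.
B–C: 6/34 differ, p = 0.176, d = 0.201.
The smallest distance is between B and C.

B and C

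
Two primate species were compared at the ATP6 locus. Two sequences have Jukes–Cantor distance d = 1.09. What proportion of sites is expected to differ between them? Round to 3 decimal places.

p = (3/4)(1 − e^(−4d/3)) = 0.75 × (1 − e^(-1.453333)) = 0.75 × (1 − 0.233790) = 0.574658.

0.575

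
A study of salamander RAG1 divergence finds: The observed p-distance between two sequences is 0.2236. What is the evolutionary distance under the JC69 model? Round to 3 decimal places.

d = −(3/4) ln(1 − 4p/3) = −0.75 ln(1 − 0.298133) = −0.75 ln(0.701867)
  = −0.75 × (-0.354011) = 0.265508 substitutions/site.

0.266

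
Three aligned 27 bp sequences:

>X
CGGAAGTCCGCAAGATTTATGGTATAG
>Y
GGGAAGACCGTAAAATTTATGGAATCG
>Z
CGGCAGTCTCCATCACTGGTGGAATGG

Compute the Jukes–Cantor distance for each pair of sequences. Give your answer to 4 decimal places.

d(X,Y) = 0.2635, d(X,Z) = 0.5107, d(Y,Z) = 0.6735

X–Y: 6/27 sites differ → p ≈ 0.222222, d = −0.75 ln(1 − 0.296296) = 0.263548 ≈ 0.2635.
X–Z: 10/27 sites differ → p ≈ 0.37037, d = −0.75 ln(1 − 0.493827) = 0.510658 ≈ 0.5107.
Y–Z: 12/27 sites differ → p ≈ 0.444444, d = −0.75 ln(1 − 0.592592) = 0.673455 ≈ 0.6735.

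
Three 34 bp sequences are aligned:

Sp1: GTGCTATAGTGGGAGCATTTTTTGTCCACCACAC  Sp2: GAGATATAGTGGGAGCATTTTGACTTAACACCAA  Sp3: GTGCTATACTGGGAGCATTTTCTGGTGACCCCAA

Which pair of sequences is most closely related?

Sp1 and Sp3

Sp1–Sp2: 10/34 differ, p = 0.294, d = 0.373.
Sp1–Sp3: 7/34 differ, p = 0.206, d = 0.241.
Sp2–Sp3: 9/34 differ, p = 0.265, d = 0.326.
The smallest distance is between Sp1 and Sp3.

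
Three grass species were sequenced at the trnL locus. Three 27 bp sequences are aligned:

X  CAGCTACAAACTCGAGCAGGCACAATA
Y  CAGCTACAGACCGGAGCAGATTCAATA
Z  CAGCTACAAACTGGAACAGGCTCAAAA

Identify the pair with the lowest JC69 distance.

X and Z

X–Y: 6/27 differ, p = 0.222, d = 0.264.
X–Z: 4/27 differ, p = 0.148, d = 0.165.
Y–Z: 6/27 differ, p = 0.222, d = 0.264.
The smallest distance is between X and Z.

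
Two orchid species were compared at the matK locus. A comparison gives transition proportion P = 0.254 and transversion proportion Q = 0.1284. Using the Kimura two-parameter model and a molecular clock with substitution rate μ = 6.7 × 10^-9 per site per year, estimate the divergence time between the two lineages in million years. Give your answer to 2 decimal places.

Under the Kimura two-parameter model, d = −½ ln(1 − 2P − Q) − ¼ ln(1 − 2Q).
1 − 2P − Q = 0.3636, giving −½ ln(0.3636) = 0.505850.
1 − 2Q = 0.7432, giving −¼ ln(0.7432) = 0.074198.
d = 0.505850 + 0.074198 = 0.580048.
Under a molecular clock d = 2μt, so t = d/(2μ) = 0.580048 / (2 × 6.7 × 10^-9) = 43.29 million years.

43.29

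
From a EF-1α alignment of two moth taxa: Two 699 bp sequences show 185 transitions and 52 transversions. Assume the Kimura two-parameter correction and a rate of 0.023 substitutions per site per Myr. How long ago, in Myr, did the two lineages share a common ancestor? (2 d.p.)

10.94

P = 185/699 ≈ 0.264664 and Q = 52/699 ≈ 0.074392.
Under the Kimura two-parameter model, d = −½ ln(1 − 2P − Q) − ¼ ln(1 − 2Q).
1 − 2P − Q = 0.39628, giving −½ ln(0.39628) = 0.462817.
1 − 2Q = 0.851216, giving −¼ ln(0.851216) = 0.040272.
d = 0.462817 + 0.040272 = 0.503089.
Under a molecular clock d = 2μt, so t = d/(2μ) = 0.503089 / (2 × 0.023) = 10.94 Myr.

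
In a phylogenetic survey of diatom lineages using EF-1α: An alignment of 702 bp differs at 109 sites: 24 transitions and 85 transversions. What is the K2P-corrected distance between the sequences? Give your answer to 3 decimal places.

P = 24/702 ≈ 0.034188 and Q = 85/702 ≈ 0.121083.
Under the Kimura two-parameter model, d = −½ ln(1 − 2P − Q) − ¼ ln(1 − 2Q).
1 − 2P − Q = 0.810541, giving −½ ln(0.810541) = 0.105027.
1 − 2Q = 0.757834, giving −¼ ln(0.757834) = 0.069323.
d = 0.105027 + 0.069323 = 0.174350.

0.174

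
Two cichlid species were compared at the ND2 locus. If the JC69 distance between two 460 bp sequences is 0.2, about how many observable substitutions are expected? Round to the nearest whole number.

81

Invert JC69: p = (3/4)(1 − e^(−4d/3)) = 0.75 × (1 − e^(-0.266667)) = 0.75 × (1 − 0.765928) = 0.175554.
Expected differing sites = pL ≈ 0.175554 × 460 = 80.75484 ≈ 81.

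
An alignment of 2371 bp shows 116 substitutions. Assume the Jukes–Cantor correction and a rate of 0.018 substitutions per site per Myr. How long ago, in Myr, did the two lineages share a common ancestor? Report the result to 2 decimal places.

1.41

p = 116/2371 ≈ 0.048925.
d = −(3/4) ln(1 − 4p/3) = −0.75 ln(1 − 0.065233) = −0.75 ln(0.934767)
  = −0.75 × (-0.067458) = 0.050594 substitutions/site.
Under a molecular clock d = 2μt, so t = d/(2μ) = 0.050594 / (2 × 0.018) = 1.41 Myr.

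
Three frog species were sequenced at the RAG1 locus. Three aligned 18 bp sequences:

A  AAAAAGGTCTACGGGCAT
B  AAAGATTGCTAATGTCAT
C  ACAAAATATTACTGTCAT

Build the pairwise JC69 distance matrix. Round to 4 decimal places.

d(A,B) = 0.5482, d(A,C) = 0.5482, d(B,C) = 0.4408

A–B: 7/18 sites differ → p ≈ 0.388889, d = −0.75 ln(1 − 0.518519) = 0.548166 ≈ 0.5482.
A–C: 7/18 sites differ → p ≈ 0.388889, d = −0.75 ln(1 − 0.518519) = 0.548166 ≈ 0.5482.
B–C: 6/18 sites differ → p ≈ 0.333333, d = −0.75 ln(1 − 0.444444) = 0.440839 ≈ 0.4408.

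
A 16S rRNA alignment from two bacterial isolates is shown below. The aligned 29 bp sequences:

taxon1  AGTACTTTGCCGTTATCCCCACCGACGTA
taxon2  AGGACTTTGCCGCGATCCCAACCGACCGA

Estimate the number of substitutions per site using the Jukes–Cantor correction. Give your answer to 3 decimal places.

0.242

The sequences differ at 6 of 29 sites (3, 13, 14, 20, 27, 28), so p = 6/29 ≈ 0.206897.
d = −(3/4) ln(1 − 4p/3) = −0.75 ln(1 − 0.275863) = −0.75 ln(0.724137)
  = −0.75 × (-0.322775) = 0.242081 substitutions/site.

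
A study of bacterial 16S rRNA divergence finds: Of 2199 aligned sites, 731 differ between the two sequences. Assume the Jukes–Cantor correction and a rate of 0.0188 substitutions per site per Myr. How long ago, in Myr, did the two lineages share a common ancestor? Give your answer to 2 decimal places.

11.68

p = 731/2199 ≈ 0.332424.
d = −(3/4) ln(1 − 4p/3) = −0.75 ln(1 − 0.443232) = −0.75 ln(0.556768)
  = −0.75 × (-0.585607) = 0.439205 substitutions/site.
Under a molecular clock d = 2μt, so t = d/(2μ) = 0.439205 / (2 × 0.0188) = 11.68 Myr.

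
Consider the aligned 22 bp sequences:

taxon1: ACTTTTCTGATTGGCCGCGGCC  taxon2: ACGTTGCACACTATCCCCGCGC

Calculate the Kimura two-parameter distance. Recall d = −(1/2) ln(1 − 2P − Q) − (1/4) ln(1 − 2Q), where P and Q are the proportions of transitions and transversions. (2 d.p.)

0.72

Of 22 sites, 2 differences are transitions and 8 are transversions, so P = 2/22 ≈ 0.090909 and Q = 8/22 ≈ 0.363636.
Under the Kimura two-parameter model, d = −½ ln(1 − 2P − Q) − ¼ ln(1 − 2Q).
1 − 2P − Q = 0.454546, giving −½ ln(0.454546) = 0.394228.
1 − 2Q = 0.272728, giving −¼ ln(0.272728) = 0.324820.
d = 0.394228 + 0.324820 = 0.719048.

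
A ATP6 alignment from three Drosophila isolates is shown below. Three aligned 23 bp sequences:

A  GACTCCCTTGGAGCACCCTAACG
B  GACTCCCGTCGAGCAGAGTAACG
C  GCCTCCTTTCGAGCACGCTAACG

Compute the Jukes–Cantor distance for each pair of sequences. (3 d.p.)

A–B: 5/23 sites differ → p ≈ 0.217391, d = −0.75 ln(1 − 0.289855) = 0.256715 ≈ 0.257.
A–C: 4/23 sites differ → p ≈ 0.173913, d = −0.75 ln(1 − 0.231884) = 0.197861 ≈ 0.198.
B–C: 6/23 sites differ → p ≈ 0.26087, d = −0.75 ln(1 − 0.347827) = 0.320584 ≈ 0.321.

d(A,B) = 0.257, d(A,C) = 0.198, d(B,C) = 0.321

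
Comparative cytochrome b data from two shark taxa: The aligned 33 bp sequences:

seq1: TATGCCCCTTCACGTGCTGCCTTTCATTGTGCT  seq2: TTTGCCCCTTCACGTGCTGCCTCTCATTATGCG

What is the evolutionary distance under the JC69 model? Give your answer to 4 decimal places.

The sequences differ at 4 of 33 sites (2, 23, 29, 33), so p = 4/33 ≈ 0.121212.
d = −(3/4) ln(1 − 4p/3) = −0.75 ln(1 − 0.161616) = −0.75 ln(0.838384)
  = −0.75 × (-0.176279) = 0.132209 substitutions/site.

0.1322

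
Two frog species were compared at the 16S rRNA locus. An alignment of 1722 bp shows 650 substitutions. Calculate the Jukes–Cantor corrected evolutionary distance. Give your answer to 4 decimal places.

0.5248

p = 650/1722 ≈ 0.377468.
d = −(3/4) ln(1 − 4p/3) = −0.75 ln(1 − 0.503291) = −0.75 ln(0.496709)
  = −0.75 × (-0.699751) = 0.524813 substitutions/site.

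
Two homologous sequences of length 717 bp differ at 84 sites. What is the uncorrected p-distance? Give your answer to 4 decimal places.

p = 84/717 = 0.117154… ≈ 0.1172 (to 4 d.p.).

0.1172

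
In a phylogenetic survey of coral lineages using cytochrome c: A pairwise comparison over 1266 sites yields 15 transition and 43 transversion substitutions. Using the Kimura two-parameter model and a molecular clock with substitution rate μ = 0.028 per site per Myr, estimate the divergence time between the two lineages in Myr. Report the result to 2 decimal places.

0.84

P = 15/1266 ≈ 0.011848 and Q = 43/1266 ≈ 0.033965.
Under the Kimura two-parameter model, d = −½ ln(1 − 2P − Q) − ¼ ln(1 − 2Q).
1 − 2P − Q = 0.942339, giving −½ ln(0.942339) = 0.029695.
1 − 2Q = 0.93207, giving −¼ ln(0.93207) = 0.017587.
d = 0.029695 + 0.017587 = 0.047282.
Under a molecular clock d = 2μt, so t = d/(2μ) = 0.047282 / (2 × 0.028) = 0.84 Myr.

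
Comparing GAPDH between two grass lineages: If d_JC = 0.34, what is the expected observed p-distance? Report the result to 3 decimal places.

0.273

p = (3/4)(1 − e^(−4d/3)) = 0.75 × (1 − e^(-0.453333)) = 0.75 × (1 − 0.635506) = 0.273371.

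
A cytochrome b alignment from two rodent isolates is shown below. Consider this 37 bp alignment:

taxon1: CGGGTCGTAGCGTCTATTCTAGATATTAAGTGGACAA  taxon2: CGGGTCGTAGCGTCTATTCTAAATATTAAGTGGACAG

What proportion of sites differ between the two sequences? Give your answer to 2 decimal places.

0.05

The sequences differ at 2 of 37 positions (sites 22, 37).
p = 2/37 = 0.054054… ≈ 0.05 (to 2 d.p.).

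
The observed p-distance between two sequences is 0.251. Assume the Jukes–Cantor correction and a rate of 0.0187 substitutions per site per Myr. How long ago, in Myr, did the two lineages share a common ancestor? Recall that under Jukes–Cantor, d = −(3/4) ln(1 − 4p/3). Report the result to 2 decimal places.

d = −(3/4) ln(1 − 4p/3) = −0.75 ln(1 − 0.334667) = −0.75 ln(0.665333)
  = −0.75 × (-0.407468) = 0.305601 substitutions/site.
Under a molecular clock d = 2μt, so t = d/(2μ) = 0.305601 / (2 × 0.0187) = 8.17 Myr.

8.17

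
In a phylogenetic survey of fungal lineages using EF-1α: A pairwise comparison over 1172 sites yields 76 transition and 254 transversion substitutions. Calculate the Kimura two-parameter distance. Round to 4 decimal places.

0.3547

P = 76/1172 ≈ 0.064846 and Q = 254/1172 ≈ 0.216724.
Under the Kimura two-parameter model, d = −½ ln(1 − 2P − Q) − ¼ ln(1 − 2Q).
1 − 2P − Q = 0.653584, giving −½ ln(0.653584) = 0.212642.
1 − 2Q = 0.566552, giving −¼ ln(0.566552) = 0.142047.
d = 0.212642 + 0.142047 = 0.354689.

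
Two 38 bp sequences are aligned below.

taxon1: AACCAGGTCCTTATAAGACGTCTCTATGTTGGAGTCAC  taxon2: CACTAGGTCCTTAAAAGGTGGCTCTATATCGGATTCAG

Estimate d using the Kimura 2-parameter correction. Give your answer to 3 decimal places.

0.327

Of 38 sites, 5 differences are transitions and 5 are transversions, so P = 5/38 ≈ 0.131579 and Q = 5/38 ≈ 0.131579.
Under the Kimura two-parameter model, d = −½ ln(1 − 2P − Q) − ¼ ln(1 − 2Q).
1 − 2P − Q = 0.605263, giving −½ ln(0.605263) = 0.251046.
1 − 2Q = 0.736842, giving −¼ ln(0.736842) = 0.076345.
d = 0.251046 + 0.076345 = 0.327391.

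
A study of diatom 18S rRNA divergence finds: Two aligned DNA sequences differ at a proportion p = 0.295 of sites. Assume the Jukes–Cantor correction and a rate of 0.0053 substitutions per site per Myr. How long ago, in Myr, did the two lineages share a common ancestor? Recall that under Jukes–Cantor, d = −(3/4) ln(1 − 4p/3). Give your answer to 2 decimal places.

35.36

d = −(3/4) ln(1 − 4p/3) = −0.75 ln(1 − 0.393333) = −0.75 ln(0.606667)
  = −0.75 × (-0.499775) = 0.374831 substitutions/site.
Under a molecular clock d = 2μt, so t = d/(2μ) = 0.374831 / (2 × 0.0053) = 35.36 Myr.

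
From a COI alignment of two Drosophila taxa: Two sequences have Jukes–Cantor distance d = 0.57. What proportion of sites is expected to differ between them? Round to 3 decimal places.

0.399

p = (3/4)(1 − e^(−4d/3)) = 0.75 × (1 − e^(-0.76)) = 0.75 × (1 − 0.467666) = 0.399251.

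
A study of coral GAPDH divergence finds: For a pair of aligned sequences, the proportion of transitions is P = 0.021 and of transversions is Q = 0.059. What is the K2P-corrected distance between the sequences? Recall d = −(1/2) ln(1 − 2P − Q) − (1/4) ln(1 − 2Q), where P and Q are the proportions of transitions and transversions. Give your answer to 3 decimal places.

0.085

Under the Kimura two-parameter model, d = −½ ln(1 − 2P − Q) − ¼ ln(1 − 2Q).
1 − 2P − Q = 0.899, giving −½ ln(0.899) = 0.053236.
1 − 2Q = 0.882, giving −¼ ln(0.882) = 0.031391.
d = 0.053236 + 0.031391 = 0.084627.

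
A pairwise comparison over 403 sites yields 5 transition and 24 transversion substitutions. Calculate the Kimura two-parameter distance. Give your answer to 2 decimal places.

P = 5/403 ≈ 0.012407 and Q = 24/403 ≈ 0.059553.
Under the Kimura two-parameter model, d = −½ ln(1 − 2P − Q) − ¼ ln(1 − 2Q).
1 − 2P − Q = 0.915633, giving −½ ln(0.915633) = 0.044070.
1 − 2Q = 0.880894, giving −¼ ln(0.880894) = 0.031704.
d = 0.044070 + 0.031704 = 0.075774.

0.08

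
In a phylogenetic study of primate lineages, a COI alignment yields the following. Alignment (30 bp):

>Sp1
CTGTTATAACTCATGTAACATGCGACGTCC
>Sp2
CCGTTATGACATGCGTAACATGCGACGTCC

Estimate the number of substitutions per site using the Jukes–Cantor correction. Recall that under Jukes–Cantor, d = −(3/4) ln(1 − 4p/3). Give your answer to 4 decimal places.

The sequences differ at 6 of 30 sites (2, 8, 11, 12, 13, 14), so p = 6/30 = 0.2.
d = −(3/4) ln(1 − 4p/3) = −0.75 ln(1 − 0.266667) = −0.75 ln(0.733333)
  = −0.75 × (-0.310155) = 0.232616 substitutions/site.

0.2326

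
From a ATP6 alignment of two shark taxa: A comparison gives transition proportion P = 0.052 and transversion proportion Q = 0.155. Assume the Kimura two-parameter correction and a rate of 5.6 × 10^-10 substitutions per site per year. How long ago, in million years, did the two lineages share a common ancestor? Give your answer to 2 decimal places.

216.65

Under the Kimura two-parameter model, d = −½ ln(1 − 2P − Q) − ¼ ln(1 − 2Q).
1 − 2P − Q = 0.741, giving −½ ln(0.741) = 0.149877.
1 − 2Q = 0.69, giving −¼ ln(0.69) = 0.092766.
d = 0.149877 + 0.092766 = 0.242643.
Under a molecular clock d = 2μt, so t = d/(2μ) = 0.242643 / (2 × 5.6 × 10^-10) = 216.65 million years.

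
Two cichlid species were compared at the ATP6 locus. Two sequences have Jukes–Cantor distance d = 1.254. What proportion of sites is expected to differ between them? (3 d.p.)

0.609

p = (3/4)(1 − e^(−4d/3)) = 0.75 × (1 − e^(-1.672)) = 0.75 × (1 − 0.187871) = 0.609097.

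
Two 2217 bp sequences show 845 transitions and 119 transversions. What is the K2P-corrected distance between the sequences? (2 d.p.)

0.87

P = 845/2217 ≈ 0.381146 and Q = 119/2217 ≈ 0.053676.
Under the Kimura two-parameter model, d = −½ ln(1 − 2P − Q) − ¼ ln(1 − 2Q).
1 − 2P − Q = 0.184032, giving −½ ln(0.184032) = 0.846323.
1 − 2Q = 0.892648, giving −¼ ln(0.892648) = 0.028391.
d = 0.846323 + 0.028391 = 0.874714.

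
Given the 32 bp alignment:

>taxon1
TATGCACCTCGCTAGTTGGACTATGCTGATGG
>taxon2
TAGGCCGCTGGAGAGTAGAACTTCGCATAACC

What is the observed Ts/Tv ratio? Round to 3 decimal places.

0.154

Transitions are A↔G and C↔T; transversions are all other mismatches.
Transitions: 2. Transversions: 13.
R = 2/13 = 0.153846… ≈ 0.154 (to 3 d.p.).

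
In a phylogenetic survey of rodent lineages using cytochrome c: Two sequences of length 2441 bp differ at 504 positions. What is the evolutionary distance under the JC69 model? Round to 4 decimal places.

0.2415

p = 504/2441 ≈ 0.206473.
d = −(3/4) ln(1 − 4p/3) = −0.75 ln(1 − 0.275297) = −0.75 ln(0.724703)
  = −0.75 × (-0.321993) = 0.241495 substitutions/site.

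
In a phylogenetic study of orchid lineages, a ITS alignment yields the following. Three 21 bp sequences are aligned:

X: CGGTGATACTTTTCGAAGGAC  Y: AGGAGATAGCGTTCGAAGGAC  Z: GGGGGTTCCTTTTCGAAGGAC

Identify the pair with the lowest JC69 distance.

X and Z

X–Y: 5/21 differ, p = 0.238, d = 0.286.
X–Z: 4/21 differ, p = 0.190, d = 0.220.
Y–Z: 7/21 differ, p = 0.333, d = 0.441.
The smallest distance is between X and Z.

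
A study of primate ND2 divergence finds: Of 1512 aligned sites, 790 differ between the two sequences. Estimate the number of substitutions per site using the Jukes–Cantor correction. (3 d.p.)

p = 790/1512 ≈ 0.522487.
d = −(3/4) ln(1 − 4p/3) = −0.75 ln(1 − 0.696649) = −0.75 ln(0.303351)
  = −0.75 × (-1.192865) = 0.894649 substitutions/site.

0.895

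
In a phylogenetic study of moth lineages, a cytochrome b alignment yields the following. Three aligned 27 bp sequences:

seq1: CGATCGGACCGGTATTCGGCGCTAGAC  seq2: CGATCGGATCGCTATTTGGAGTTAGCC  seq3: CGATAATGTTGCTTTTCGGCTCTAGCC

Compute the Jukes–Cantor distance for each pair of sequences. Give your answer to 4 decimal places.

seq1–seq2: 6/27 sites differ → p ≈ 0.222222, d = −0.75 ln(1 − 0.296296) = 0.263548 ≈ 0.2635.
seq1–seq3: 10/27 sites differ → p ≈ 0.37037, d = −0.75 ln(1 − 0.493827) = 0.510658 ≈ 0.5107.
seq2–seq3: 10/27 sites differ → p ≈ 0.37037, d = −0.75 ln(1 − 0.493827) = 0.510658 ≈ 0.5107.

d(seq1,seq2) = 0.2635, d(seq1,seq3) = 0.5107, d(seq2,seq3) = 0.5107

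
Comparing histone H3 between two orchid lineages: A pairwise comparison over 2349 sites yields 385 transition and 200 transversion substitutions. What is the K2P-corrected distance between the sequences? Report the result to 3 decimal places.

P = 385/2349 ≈ 0.1639 and Q = 200/2349 ≈ 0.085143.
Under the Kimura two-parameter model, d = −½ ln(1 − 2P − Q) − ¼ ln(1 − 2Q).
1 − 2P − Q = 0.587057, giving −½ ln(0.587057) = 0.266317.
1 − 2Q = 0.829714, giving −¼ ln(0.829714) = 0.046669.
d = 0.266317 + 0.046669 = 0.312986.

0.313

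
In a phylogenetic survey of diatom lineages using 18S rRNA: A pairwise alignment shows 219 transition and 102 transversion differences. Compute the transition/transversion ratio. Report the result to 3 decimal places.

2.147

R = 219/102 = 2.147058… ≈ 2.147 (to 3 d.p.).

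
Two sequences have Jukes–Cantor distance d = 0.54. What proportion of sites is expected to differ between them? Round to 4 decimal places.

p = (3/4)(1 − e^(−4d/3)) = 0.75 × (1 − e^(-0.72)) = 0.75 × (1 − 0.486752) = 0.384936.

0.3849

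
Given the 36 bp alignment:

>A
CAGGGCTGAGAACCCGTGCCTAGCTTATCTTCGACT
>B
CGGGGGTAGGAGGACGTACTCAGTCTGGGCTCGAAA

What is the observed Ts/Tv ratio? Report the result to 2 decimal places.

Transitions are A↔G and C↔T; transversions are all other mismatches.
Transitions: 11. Transversions: 7.
R = 11/7 = 1.571428… ≈ 1.57 (to 2 d.p.).

1.57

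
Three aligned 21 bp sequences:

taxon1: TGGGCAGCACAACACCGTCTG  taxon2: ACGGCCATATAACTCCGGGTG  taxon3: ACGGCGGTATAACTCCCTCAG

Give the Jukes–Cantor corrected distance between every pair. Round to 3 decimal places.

d(taxon1,taxon2) = 0.635, d(taxon1,taxon3) = 0.532, d(taxon2,taxon3) = 0.360

taxon1–taxon2: 9/21 sites differ → p ≈ 0.428571, d = −0.75 ln(1 − 0.571428) = 0.635472 ≈ 0.635.
taxon1–taxon3: 8/21 sites differ → p ≈ 0.380952, d = −0.75 ln(1 − 0.507936) = 0.531860 ≈ 0.532.
taxon2–taxon3: 6/21 sites differ → p ≈ 0.285714, d = −0.75 ln(1 − 0.380952) = 0.359679 ≈ 0.360.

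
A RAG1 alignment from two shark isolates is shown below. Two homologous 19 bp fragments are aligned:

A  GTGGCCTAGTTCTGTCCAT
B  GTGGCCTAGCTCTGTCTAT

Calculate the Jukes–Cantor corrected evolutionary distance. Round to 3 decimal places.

The sequences differ at 2 of 19 sites (10, 17), so p = 2/19 ≈ 0.105263.
d = −(3/4) ln(1 − 4p/3) = −0.75 ln(1 − 0.140351) = −0.75 ln(0.859649)
  = −0.75 × (-0.151231) = 0.113423 substitutions/site.

0.113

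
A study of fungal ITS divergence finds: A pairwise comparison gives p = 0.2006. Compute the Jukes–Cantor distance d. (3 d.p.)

0.233

d = −(3/4) ln(1 − 4p/3) = −0.75 ln(1 − 0.267467) = −0.75 ln(0.732533)
  = −0.75 × (-0.311247) = 0.233435 substitutions/site.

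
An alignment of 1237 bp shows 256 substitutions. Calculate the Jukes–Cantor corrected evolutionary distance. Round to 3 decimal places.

0.242

p = 256/1237 ≈ 0.206952.
d = −(3/4) ln(1 − 4p/3) = −0.75 ln(1 − 0.275936) = −0.75 ln(0.724064)
  = −0.75 × (-0.322875) = 0.242156 substitutions/site.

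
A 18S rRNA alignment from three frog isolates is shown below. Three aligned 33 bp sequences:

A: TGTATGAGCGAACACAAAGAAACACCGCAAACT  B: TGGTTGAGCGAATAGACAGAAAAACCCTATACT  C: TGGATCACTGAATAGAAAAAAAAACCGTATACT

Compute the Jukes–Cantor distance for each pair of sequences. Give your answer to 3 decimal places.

d(A,B) = 0.339, d(A,C) = 0.388, d(B,C) = 0.249

A–B: 9/33 sites differ → p ≈ 0.272727, d = −0.75 ln(1 − 0.363636) = 0.338988 ≈ 0.339.
A–C: 10/33 sites differ → p ≈ 0.30303, d = −0.75 ln(1 − 0.40404) = 0.388186 ≈ 0.388.
B–C: 7/33 sites differ → p ≈ 0.212121, d = −0.75 ln(1 − 0.282828) = 0.249330 ≈ 0.249.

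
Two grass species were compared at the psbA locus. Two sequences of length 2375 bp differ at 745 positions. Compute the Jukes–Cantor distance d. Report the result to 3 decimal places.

p = 745/2375 ≈ 0.313684.
d = −(3/4) ln(1 − 4p/3) = −0.75 ln(1 − 0.418245) = −0.75 ln(0.581755)
  = −0.75 × (-0.541706) = 0.406280 substitutions/site.

0.406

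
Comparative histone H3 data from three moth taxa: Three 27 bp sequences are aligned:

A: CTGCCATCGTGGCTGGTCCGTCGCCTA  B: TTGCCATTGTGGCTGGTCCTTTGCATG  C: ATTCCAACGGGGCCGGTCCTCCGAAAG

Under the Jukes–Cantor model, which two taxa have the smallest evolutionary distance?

A–B: 6/27 differ, p = 0.222, d = 0.264.
A–C: 11/27 differ, p = 0.407, d = 0.588.
B–C: 10/27 differ, p = 0.370, d = 0.511.
The smallest distance is between A and B.

A and B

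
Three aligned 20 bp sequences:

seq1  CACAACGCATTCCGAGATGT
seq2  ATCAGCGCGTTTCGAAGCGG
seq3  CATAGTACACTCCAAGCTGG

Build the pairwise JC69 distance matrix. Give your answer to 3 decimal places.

seq1–seq2: 9/20 sites differ → p = 0.45, d = −0.75 ln(1 − 0.6) = 0.687218 ≈ 0.687.
seq1–seq3: 8/20 sites differ → p = 0.4, d = −0.75 ln(1 − 0.533333) = 0.571605 ≈ 0.572.
seq2–seq3: 12/20 sites differ → p = 0.6, d = −0.75 ln(1 − 0.8) = 1.207078 ≈ 1.207.

d(seq1,seq2) = 0.687, d(seq1,seq3) = 0.572, d(seq2,seq3) = 1.207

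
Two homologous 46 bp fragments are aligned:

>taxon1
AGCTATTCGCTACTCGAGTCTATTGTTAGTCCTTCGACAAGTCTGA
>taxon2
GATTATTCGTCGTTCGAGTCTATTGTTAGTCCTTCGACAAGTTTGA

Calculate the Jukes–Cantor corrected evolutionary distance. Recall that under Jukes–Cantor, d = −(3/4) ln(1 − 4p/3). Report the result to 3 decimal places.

0.198

The sequences differ at 8 of 46 sites (1, 2, 3, 10, 11, 12, 13, 43), so p = 8/46 ≈ 0.173913.
d = −(3/4) ln(1 − 4p/3) = −0.75 ln(1 − 0.231884) = −0.75 ln(0.768116)
  = −0.75 × (-0.263815) = 0.197861 substitutions/site.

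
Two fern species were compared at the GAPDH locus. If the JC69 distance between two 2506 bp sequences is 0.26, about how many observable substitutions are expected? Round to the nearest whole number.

551

Invert JC69: p = (3/4)(1 − e^(−4d/3)) = 0.75 × (1 − e^(-0.346667)) = 0.75 × (1 − 0.707041) = 0.219719.
Expected differing sites = pL ≈ 0.219719 × 2506 = 550.615814 ≈ 551.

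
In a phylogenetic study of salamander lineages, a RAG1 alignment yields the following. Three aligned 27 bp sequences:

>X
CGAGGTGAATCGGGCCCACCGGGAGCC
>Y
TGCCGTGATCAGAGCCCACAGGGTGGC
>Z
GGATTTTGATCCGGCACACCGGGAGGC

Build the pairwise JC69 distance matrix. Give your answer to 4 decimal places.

X–Y: 10/27 sites differ → p ≈ 0.37037, d = −0.75 ln(1 − 0.493827) = 0.510658 ≈ 0.5107.
X–Z: 8/27 sites differ → p ≈ 0.296296, d = −0.75 ln(1 − 0.395061) = 0.376971 ≈ 0.3770.
Y–Z: 14/27 sites differ → p ≈ 0.518519, d = −0.75 ln(1 − 0.691359) = 0.881682 ≈ 0.8817.

d(X,Y) = 0.5107, d(X,Z) = 0.3770, d(Y,Z) = 0.8817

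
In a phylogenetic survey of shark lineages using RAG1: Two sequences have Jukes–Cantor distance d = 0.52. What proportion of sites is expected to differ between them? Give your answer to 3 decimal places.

p = (3/4)(1 − e^(−4d/3)) = 0.75 × (1 − e^(-0.693333)) = 0.75 × (1 − 0.499907) = 0.375070.

0.375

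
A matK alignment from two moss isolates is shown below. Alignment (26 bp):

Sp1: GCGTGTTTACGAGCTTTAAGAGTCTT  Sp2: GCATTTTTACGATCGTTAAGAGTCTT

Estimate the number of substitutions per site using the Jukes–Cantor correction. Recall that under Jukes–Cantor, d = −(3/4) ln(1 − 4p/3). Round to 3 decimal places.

0.172

The sequences differ at 4 of 26 sites (3, 5, 13, 15), so p = 4/26 ≈ 0.153846.
d = −(3/4) ln(1 − 4p/3) = −0.75 ln(1 − 0.205128) = −0.75 ln(0.794872)
  = −0.75 × (-0.229574) = 0.172181 substitutions/site.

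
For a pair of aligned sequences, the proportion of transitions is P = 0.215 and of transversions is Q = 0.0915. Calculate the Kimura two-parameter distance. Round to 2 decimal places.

Under the Kimura two-parameter model, d = −½ ln(1 − 2P − Q) − ¼ ln(1 − 2Q).
1 − 2P − Q = 0.4785, giving −½ ln(0.4785) = 0.368550.
1 − 2Q = 0.817, giving −¼ ln(0.817) = 0.050529.
d = 0.368550 + 0.050529 = 0.419079.

0.42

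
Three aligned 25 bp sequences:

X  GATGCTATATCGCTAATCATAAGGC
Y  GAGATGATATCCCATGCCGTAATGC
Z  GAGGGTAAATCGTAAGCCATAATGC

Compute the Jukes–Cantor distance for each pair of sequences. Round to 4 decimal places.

X–Y: 11/25 sites differ → p = 0.44, d = −0.75 ln(1 − 0.586667) = 0.662626 ≈ 0.6626.
X–Z: 8/25 sites differ → p = 0.32, d = −0.75 ln(1 − 0.426667) = 0.417216 ≈ 0.4172.
Y–Z: 8/25 sites differ → p = 0.32, d = −0.75 ln(1 − 0.426667) = 0.417216 ≈ 0.4172.

d(X,Y) = 0.6626, d(X,Z) = 0.4172, d(Y,Z) = 0.4172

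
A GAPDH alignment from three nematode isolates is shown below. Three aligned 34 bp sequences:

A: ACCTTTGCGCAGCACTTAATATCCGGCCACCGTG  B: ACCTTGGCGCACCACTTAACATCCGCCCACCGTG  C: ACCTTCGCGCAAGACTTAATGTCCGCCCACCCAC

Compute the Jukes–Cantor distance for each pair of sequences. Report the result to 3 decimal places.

A–B: 4/34 sites differ → p ≈ 0.117647, d = −0.75 ln(1 − 0.156863) = 0.127969 ≈ 0.128.
A–C: 8/34 sites differ → p ≈ 0.235294, d = −0.75 ln(1 − 0.313725) = 0.282358 ≈ 0.282.
B–C: 8/34 sites differ → p ≈ 0.235294, d = −0.75 ln(1 − 0.313725) = 0.282358 ≈ 0.282.

d(A,B) = 0.128, d(A,C) = 0.282, d(B,C) = 0.282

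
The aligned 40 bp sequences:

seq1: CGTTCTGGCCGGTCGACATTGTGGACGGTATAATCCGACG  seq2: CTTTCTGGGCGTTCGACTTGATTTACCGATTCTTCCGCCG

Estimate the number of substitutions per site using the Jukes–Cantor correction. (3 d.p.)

The sequences differ at 14 of 40 sites, so p = 14/40 = 0.35.
d = −(3/4) ln(1 − 4p/3) = −0.75 ln(1 − 0.466667) = −0.75 ln(0.533333)
  = −0.75 × (-0.628609) = 0.471457 substitutions/site.

0.471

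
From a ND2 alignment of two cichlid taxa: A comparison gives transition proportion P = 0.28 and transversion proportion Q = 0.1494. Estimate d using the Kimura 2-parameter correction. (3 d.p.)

0.707

Under the Kimura two-parameter model, d = −½ ln(1 − 2P − Q) − ¼ ln(1 − 2Q).
1 − 2P − Q = 0.2906, giving −½ ln(0.2906) = 0.617904.
1 − 2Q = 0.7012, giving −¼ ln(0.7012) = 0.088741.
d = 0.617904 + 0.088741 = 0.706645.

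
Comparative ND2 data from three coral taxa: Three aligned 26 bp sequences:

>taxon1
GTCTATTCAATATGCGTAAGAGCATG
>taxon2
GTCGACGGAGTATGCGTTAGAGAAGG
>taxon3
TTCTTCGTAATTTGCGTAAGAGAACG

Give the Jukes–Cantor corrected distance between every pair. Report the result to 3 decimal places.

taxon1–taxon2: 8/26 sites differ → p ≈ 0.307692, d = −0.75 ln(1 − 0.410256) = 0.396050 ≈ 0.396.
taxon1–taxon3: 8/26 sites differ → p ≈ 0.307692, d = −0.75 ln(1 − 0.410256) = 0.396050 ≈ 0.396.
taxon2–taxon3: 8/26 sites differ → p ≈ 0.307692, d = −0.75 ln(1 − 0.410256) = 0.396050 ≈ 0.396.

d(taxon1,taxon2) = 0.396, d(taxon1,taxon3) = 0.396, d(taxon2,taxon3) = 0.396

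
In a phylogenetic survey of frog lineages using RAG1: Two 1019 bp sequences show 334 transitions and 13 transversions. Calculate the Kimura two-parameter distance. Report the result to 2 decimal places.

P = 334/1019 ≈ 0.327772 and Q = 13/1019 ≈ 0.012758.
Under the Kimura two-parameter model, d = −½ ln(1 − 2P − Q) − ¼ ln(1 − 2Q).
1 − 2P − Q = 0.331698, giving −½ ln(0.331698) = 0.551765.
1 − 2Q = 0.974484, giving −¼ ln(0.974484) = 0.006462.
d = 0.551765 + 0.006462 = 0.558227.

0.56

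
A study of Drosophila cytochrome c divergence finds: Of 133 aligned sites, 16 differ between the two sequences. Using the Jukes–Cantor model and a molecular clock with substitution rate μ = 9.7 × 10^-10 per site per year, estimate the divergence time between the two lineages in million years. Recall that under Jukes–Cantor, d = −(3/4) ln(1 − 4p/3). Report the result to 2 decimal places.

p = 16/133 ≈ 0.120301.
d = −(3/4) ln(1 − 4p/3) = −0.75 ln(1 − 0.160401) = −0.75 ln(0.839599)
  = −0.75 × (-0.174831) = 0.131123 substitutions/site.
Under a molecular clock d = 2μt, so t = d/(2μ) = 0.131123 / (2 × 9.7 × 10^-10) = 67.59 million years.

67.59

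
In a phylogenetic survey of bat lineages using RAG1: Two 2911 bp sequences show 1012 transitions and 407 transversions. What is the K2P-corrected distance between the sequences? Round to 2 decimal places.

0.98

P = 1012/2911 ≈ 0.347647 and Q = 407/2911 ≈ 0.139814.
Under the Kimura two-parameter model, d = −½ ln(1 − 2P − Q) − ¼ ln(1 − 2Q).
1 − 2P − Q = 0.164892, giving −½ ln(0.164892) = 0.901232.
1 − 2Q = 0.720372, giving −¼ ln(0.720372) = 0.081997.
d = 0.901232 + 0.081997 = 0.983229.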